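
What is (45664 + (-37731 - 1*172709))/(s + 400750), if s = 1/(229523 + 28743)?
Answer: -42556038416/103500099501 ≈ -0.41117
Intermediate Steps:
s = 1/258266 ≈ 3.8720e-6
(45664 + (-37731 - 1*172709))/(s + 400750) = (45664 + (-37731 - 1*172709))/(1/258266 + 400750) = (45664 + (-37731 - 172709))/(103500099501/258266) = (45664 - 210440)*(258266/103500099501) = -164776*258266/103500099501 = -42556038416/103500099501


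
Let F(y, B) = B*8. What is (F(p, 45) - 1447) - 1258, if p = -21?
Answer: -2345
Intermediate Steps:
F(y, B) = 8*B
(F(p, 45) - 1447) - 1258 = (8*45 - 1447) - 1258 = (360 - 1447) - 1258 = -1087 - 1258 = -2345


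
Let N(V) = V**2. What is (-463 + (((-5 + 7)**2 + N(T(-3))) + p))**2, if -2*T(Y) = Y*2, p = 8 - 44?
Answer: 236196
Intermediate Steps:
p = -36
T(Y) = -Y (T(Y) = -Y*2/2 = -Y)
(-463 + (((-5 + 7)**2 + N(T(-3))) + p))**2 = (-463 + (((-5 + 7)**2 + (-1*(-3))**2) - 36))**2 = (-463 + ((2**2 + 3**2) - 36))**2 = (-463 + ((4 + 9) - 36))**2 = (-463 + (13 - 36))**2 = (-463 - 23)**2 = (-486)**2 = 236196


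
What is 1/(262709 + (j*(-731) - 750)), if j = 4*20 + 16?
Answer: 1/191783 ≈ 5.2142e-6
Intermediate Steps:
j = 96 (j = 80 + 16 = 96)
1/(262709 + (j*(-731) - 750)) = 1/(262709 + (96*(-731) - 750)) = 1/(262709 + (-70176 - 750)) = 1/(262709 - 70926) = 1/191783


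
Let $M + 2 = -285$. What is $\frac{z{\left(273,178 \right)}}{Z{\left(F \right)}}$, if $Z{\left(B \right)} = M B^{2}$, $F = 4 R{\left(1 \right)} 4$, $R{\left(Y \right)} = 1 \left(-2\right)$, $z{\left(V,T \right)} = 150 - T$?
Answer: $\frac{1}{10496} \approx 9.5274 \cdot 10^{-5}$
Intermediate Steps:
$M = -287$ ($M = -2 - 285 = -287$)
$R{\left(Y \right)} = -2$
$F = -32$ ($F = 4 \left(-2\right) 4 = \left(-8\right) 4 = -32$)
$Z{\left(B \right)} = - 287 B^{2}$
$\frac{z{\left(273,178 \right)}}{Z{\left(F \right)}} = \frac{150 - 178}{\left(-287\right) \left(-32\right)^{2}} = \frac{150 - 178}{\left(-287\right) 1024} = - \frac{28}{-293888} = \left(-28\right) \left(- \frac{1}{293888}\right) = \frac{1}{10496}$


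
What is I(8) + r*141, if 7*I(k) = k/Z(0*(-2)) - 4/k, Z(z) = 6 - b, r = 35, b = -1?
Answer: 483639/98 ≈ 4935.1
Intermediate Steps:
Z(z) = 7 (Z(z) = 6 - 1*(-1) = 6 + 1 = 7)
I(k) = -4/(7*k) + k/49 (I(k) = (k/7 - 4/k)/7 = (-4/k + k/7)/7 = -4/(7*k) + k/49)
I(8) + r*141 = (1/49)*(-28 + 8²)/8 + 35*141 = (1/49)*(⅛)*(-28 + 64) + 4935 = (1/49)*(⅛)*36 + 4935 = 9/98 + 4935 = 483639/98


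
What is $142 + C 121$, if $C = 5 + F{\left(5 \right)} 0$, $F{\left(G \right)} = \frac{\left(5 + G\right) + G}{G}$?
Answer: $747$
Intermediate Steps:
$F{\left(G \right)} = \frac{5 + 2 G}{G}$
$C = 5$ ($C = 5 + \left(2 + \frac{5}{5}\right) 0 = 5 + \left(2 + 5 \cdot \frac{1}{5}\right) 0 = 5 + \left(2 + 1\right) 0 = 5 + 3 \cdot 0 = 5 + 0 = 5$)
$142 + C 121 = 142 + 5 \cdot 121 = 142 + 605 = 747$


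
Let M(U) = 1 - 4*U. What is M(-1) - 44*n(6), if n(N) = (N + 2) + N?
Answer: -611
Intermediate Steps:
n(N) = 2 + 2*N (n(N) = (2 + N) + N = 2 + 2*N)
M(-1) - 44*n(6) = (1 - 4*(-1)) - 44*(2 + 2*6) = (1 + 4) - 44*(2 + 12) = 5 - 44*14 = 5 - 616 = -611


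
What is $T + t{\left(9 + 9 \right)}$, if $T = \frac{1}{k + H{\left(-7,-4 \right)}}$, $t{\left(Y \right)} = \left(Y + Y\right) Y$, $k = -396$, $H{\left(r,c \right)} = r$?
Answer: $\frac{261143}{403} \approx 648.0$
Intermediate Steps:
$t{\left(Y \right)} = 2 Y^{2}$ ($t{\left(Y \right)} = 2 Y Y = 2 Y^{2}$)
$T = - \frac{1}{403}$ ($T = \frac{1}{-396 - 7} = \frac{1}{-403} = - \frac{1}{403} \approx -0.0024814$)
$T + t{\left(9 + 9 \right)} = - \frac{1}{403} + 2 \left(9 + 9\right)^{2} = - \frac{1}{403} + 2 \cdot 18^{2} = - \frac{1}{403} + 2 \cdot 324 = - \frac{1}{403} + 648 = \frac{261143}{403}$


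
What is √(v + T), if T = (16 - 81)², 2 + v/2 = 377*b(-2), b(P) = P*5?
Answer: I*√3319 ≈ 57.611*I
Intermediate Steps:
b(P) = 5*P
v = -7544 (v = -4 + 2*(377*(5*(-2))) = -4 + 2*(377*(-10)) = -4 + 2*(-3770) = -4 - 7540 = -7544)
T = 4225 (T = (-65)² = 4225)
√(v + T) = √(-7544 + 4225) = √(-3319) = I*√3319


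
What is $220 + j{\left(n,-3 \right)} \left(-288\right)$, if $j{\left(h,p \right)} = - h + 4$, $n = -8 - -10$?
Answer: $-356$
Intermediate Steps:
$n = 2$ ($n = -8 + 10 = 2$)
$j{\left(h,p \right)} = 4 - h$
$220 + j{\left(n,-3 \right)} \left(-288\right) = 220 + \left(4 - 2\right) \left(-288\right) = 220 + 2 \left(-288\right) = 220 - 576 = -356$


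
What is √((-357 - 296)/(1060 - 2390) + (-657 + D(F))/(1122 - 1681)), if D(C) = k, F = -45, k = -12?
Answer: √932903925590/743470 ≈ 1.2991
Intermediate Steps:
D(C) = -12
√((-357 - 296)/(1060 - 2390) + (-657 + D(F))/(1122 - 1681)) = √((-357 - 296)/(1060 - 2390) + (-657 - 12)/(1122 - 1681)) = √(-653/(-1330) - 669/(-559)) = √(-653*(-1/1330) - 669*(-1/559)) = √(653/1330 + 669/559) = √(1254797/743470) = √932903925590/743470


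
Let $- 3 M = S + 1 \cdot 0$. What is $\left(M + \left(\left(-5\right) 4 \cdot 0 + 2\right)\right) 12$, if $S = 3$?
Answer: $12$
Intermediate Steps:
$M = -1$ ($M = - \frac{3 + 1 \cdot 0}{3} = - \frac{3 + 0}{3} = \left(- \frac{1}{3}\right) 3 = -1$)
$\left(M + \left(\left(-5\right) 4 \cdot 0 + 2\right)\right) 12 = \left(-1 + \left(\left(-5\right) 4 \cdot 0 + 2\right)\right) 12 = \left(-1 + \left(\left(-20\right) 0 + 2\right)\right) 12 = \left(-1 + \left(0 + 2\right)\right) 12 = \left(-1 + 2\right) 12 = 1 \cdot 12 = 12$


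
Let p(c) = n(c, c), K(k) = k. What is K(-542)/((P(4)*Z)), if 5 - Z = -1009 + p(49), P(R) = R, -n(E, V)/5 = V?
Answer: -271/2518 ≈ -0.10763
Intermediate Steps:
n(E, V) = -5*V
p(c) = -5*c
Z = 1259 (Z = 5 - (-1009 - 5*49) = 5 - (-1009 - 245) = 5 - 1*(-1254) = 5 + 1254 = 1259)
K(-542)/((P(4)*Z)) = -542/(4*1259) = -542/5036 = -542*1/5036 = -271/2518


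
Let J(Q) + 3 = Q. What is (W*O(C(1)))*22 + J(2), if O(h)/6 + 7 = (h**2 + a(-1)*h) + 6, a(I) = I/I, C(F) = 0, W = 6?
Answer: -793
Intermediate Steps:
a(I) = 1
O(h) = -6 + 6*h + 6*h**2 (O(h) = -42 + 6*((h**2 + 1*h) + 6) = -42 + 6*((h**2 + h) + 6) = -42 + 6*((h + h**2) + 6) = -42 + 6*(6 + h + h**2) = -42 + (36 + 6*h + 6*h**2) = -6 + 6*h + 6*h**2)
J(Q) = -3 + Q
(W*O(C(1)))*22 + J(2) = (6*(-6 + 6*0 + 6*0**2))*22 + (-3 + 2) = (6*(-6 + 0 + 6*0))*22 - 1 = (6*(-6 + 0 + 0))*22 - 1 = (6*(-6))*22 - 1 = -36*22 - 1 = -792 - 1 = -793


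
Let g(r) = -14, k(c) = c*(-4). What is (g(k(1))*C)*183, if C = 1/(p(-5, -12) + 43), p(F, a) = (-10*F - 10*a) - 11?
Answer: -1281/101 ≈ -12.683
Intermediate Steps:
p(F, a) = -11 - 10*F - 10*a
C = 1/202 (C = 1/((-11 - 10*(-5) - 10*(-12)) + 43) = 1/((-11 + 50 + 120) + 43) = 1/(159 + 43) = 1/202 ≈ 0.0049505)
k(c) = -4*c
(g(k(1))*C)*183 = -14*1/202*183 = -7/101*183 = -1281/101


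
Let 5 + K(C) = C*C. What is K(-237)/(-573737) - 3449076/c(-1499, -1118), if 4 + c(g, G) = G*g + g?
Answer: -2072902339168/960653184323 ≈ -2.1578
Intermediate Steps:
c(g, G) = -4 + g + G*g (c(g, G) = -4 + (G*g + g) = -4 + (g + G*g) = -4 + g + G*g)
K(C) = -5 + C² (K(C) = -5 + C*C = -5 + C²)
K(-237)/(-573737) - 3449076/c(-1499, -1118) = (-5 + (-237)²)/(-573737) - 3449076/(-4 - 1499 - 1118*(-1499)) = (-5 + 56169)*(-1/573737) - 3449076/(-4 - 1499 + 1675882) = 56164*(-1/573737) - 3449076/1674379 = -56164/573737 - 3449076*1/1674379 = -56164/573737 - 3449076/1674379 = -2072902339168/960653184323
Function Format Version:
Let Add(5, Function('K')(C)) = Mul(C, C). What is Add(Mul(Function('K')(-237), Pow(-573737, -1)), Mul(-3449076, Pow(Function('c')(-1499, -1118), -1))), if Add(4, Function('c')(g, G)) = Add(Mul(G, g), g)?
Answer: Rational(-2072902339168, 960653184323) ≈ -2.1578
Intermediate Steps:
Function('c')(g, G) = Add(-4, g, Mul(G, g)) (Function('c')(g, G) = Add(-4, Add(Mul(G, g), g)) = Add(-4, Add(g, Mul(G, g))) = Add(-4, g, Mul(G, g)))
Function('K')(C) = Add(-5, Pow(C, 2)) (Function('K')(C) = Add(-5, Mul(C, C)) = Add(-5, Pow(C, 2)))
Add(Mul(Function('K')(-237), Pow(-573737, -1)), Mul(-3449076, Pow(Function('c')(-1499, -1118), -1))) = Add(Mul(Add(-5, Pow(-237, 2)), Pow(-573737, -1)), Mul(-3449076, Pow(Add(-4, -1499, Mul(-1118, -1499)), -1))) = Add(Mul(Add(-5, 56169), Rational(-1, 573737)), Mul(-3449076, Pow(Add(-4, -1499, 1675882), -1))) = Add(Mul(56164, Rational(-1, 573737)), Mul(-3449076, Pow(1674379, -1))) = Add(Rational(-56164, 573737), Mul(-3449076, Rational(1, 1674379))) = Add(Rational(-56164, 573737), Rational(-3449076, 1674379)) = Rational(-2072902339168, 960653184323)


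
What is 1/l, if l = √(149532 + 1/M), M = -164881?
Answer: √4065138695717771/24654985691 ≈ 0.0025860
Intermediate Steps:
l = √4065138695717771/164881 (l = √(149532 + 1/(-164881)) = √(149532 - 1/164881) = √(24654985691/164881) = √4065138695717771/164881 ≈ 386.69)
1/l = 1/(√4065138695717771/164881) = √4065138695717771/24654985691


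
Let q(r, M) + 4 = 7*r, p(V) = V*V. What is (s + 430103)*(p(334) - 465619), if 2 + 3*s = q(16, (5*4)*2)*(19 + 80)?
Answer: -153545202979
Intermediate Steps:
p(V) = V**2
q(r, M) = -4 + 7*r
s = 10690/3 (s = -2/3 + ((-4 + 7*16)*(19 + 80))/3 = -2/3 + ((-4 + 112)*99)/3 = -2/3 + (108*99)/3 = -2/3 + (1/3)*10692 = -2/3 + 3564 = 10690/3 ≈ 3563.3)
(s + 430103)*(p(334) - 465619) = (10690/3 + 430103)*(334**2 - 465619) = 1300999*(111556 - 465619)/3 = (1300999/3)*(-354063) = -153545202979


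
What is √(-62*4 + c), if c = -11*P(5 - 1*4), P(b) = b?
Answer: I*√259 ≈ 16.093*I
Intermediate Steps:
c = -11 (c = -11*(5 - 1*4) = -11*(5 - 4) = -11*1 = -11)
√(-62*4 + c) = √(-62*4 - 11) = √(-248 - 11) = √(-259) = I*√259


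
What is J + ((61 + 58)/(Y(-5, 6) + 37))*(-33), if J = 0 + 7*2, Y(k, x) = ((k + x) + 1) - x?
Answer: -105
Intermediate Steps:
Y(k, x) = 1 + k (Y(k, x) = (1 + k + x) - x = 1 + k)
J = 14 (J = 0 + 14 = 14)
J + ((61 + 58)/(Y(-5, 6) + 37))*(-33) = 14 + ((61 + 58)/((1 - 5) + 37))*(-33) = 14 + (119/(-4 + 37))*(-33) = 14 + (119/33)*(-33) = 14 - 119 = -105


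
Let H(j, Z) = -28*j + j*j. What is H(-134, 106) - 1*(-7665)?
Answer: 29373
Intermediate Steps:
H(j, Z) = j² - 28*j (H(j, Z) = -28*j + j² = j² - 28*j)
H(-134, 106) - 1*(-7665) = -134*(-28 - 134) - 1*(-7665) = -134*(-162) + 7665 = 21708 + 7665 = 29373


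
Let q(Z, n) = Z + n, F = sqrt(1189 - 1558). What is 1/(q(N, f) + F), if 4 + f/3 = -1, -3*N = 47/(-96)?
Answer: -1230624/48864865 - 248832*I*sqrt(41)/48864865 ≈ -0.025184 - 0.032606*I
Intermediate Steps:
N = 47/288 (N = -47/(3*(-96)) = -47*(-1)/(3*96) = -1/3*(-47/96) = 47/288 ≈ 0.16319)
f = -15 (f = -12 + 3*(-1) = -12 - 3 = -15)
F = 3*I*sqrt(41) (F = sqrt(-369) = 3*I*sqrt(41) ≈ 19.209*I)
1/(q(N, f) + F) = 1/((47/288 - 15) + 3*I*sqrt(41)) = 1/(-4273/288 + 3*I*sqrt(41))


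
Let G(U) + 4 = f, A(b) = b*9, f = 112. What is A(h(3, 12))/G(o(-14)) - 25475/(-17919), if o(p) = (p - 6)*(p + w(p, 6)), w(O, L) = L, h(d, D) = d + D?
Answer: 191495/71676 ≈ 2.6717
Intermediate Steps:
h(d, D) = D + d
o(p) = (-6 + p)*(6 + p) (o(p) = (p - 6)*(p + 6) = (-6 + p)*(6 + p))
A(b) = 9*b
G(U) = 108 (G(U) = -4 + 112 = 108)
A(h(3, 12))/G(o(-14)) - 25475/(-17919) = (9*(12 + 3))/108 - 25475/(-17919) = (9*15)*(1/108) - 25475*(-1/17919) = 135*(1/108) + 25475/17919 = 5/4 + 25475/17919 = 191495/71676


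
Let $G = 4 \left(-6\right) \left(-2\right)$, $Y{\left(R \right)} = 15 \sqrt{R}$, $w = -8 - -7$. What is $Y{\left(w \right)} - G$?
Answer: $-48 + 15 i \approx -48.0 + 15.0 i$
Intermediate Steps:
$w = -1$ ($w = -8 + 7 = -1$)
$G = 48$ ($G = \left(-24\right) \left(-2\right) = 48$)
$Y{\left(w \right)} - G = 15 \sqrt{-1} - 48 = 15 i - 48 = -48 + 15 i$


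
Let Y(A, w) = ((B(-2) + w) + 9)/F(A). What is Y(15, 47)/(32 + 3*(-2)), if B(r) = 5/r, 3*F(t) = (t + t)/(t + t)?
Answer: 321/52 ≈ 6.1731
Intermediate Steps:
F(t) = 1/3 (F(t) = ((t + t)/(t + t))/3 = ((2*t)/((2*t)))/3 = ((2*t)*(1/(2*t)))/3 = (1/3)*1 = 1/3)
Y(A, w) = 39/2 + 3*w (Y(A, w) = ((5/(-2) + w) + 9)/(1/3) = ((5*(-1/2) + w) + 9)*3 = ((-5/2 + w) + 9)*3 = (13/2 + w)*3 = 39/2 + 3*w)
Y(15, 47)/(32 + 3*(-2)) = (39/2 + 3*47)/(32 + 3*(-2)) = (39/2 + 141)/(32 - 6) = (321/2)/26 = (1/26)*(321/2) = 321/52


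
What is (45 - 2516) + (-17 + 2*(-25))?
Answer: -2538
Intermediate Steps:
(45 - 2516) + (-17 + 2*(-25)) = -2471 + (-17 - 50) = -2471 - 67 = -2538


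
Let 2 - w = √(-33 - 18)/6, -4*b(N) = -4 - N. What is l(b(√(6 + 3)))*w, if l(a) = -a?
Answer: -7/2 + 7*I*√51/24 ≈ -3.5 + 2.0829*I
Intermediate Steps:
b(N) = 1 + N/4 (b(N) = -(-4 - N)/4 = 1 + N/4)
w = 2 - I*√51/6 (w = 2 - √(-33 - 18)/6 = 2 - √(-51)/6 = 2 - I*√51/6 ≈ 2.0 - 1.1902*I)
l(b(√(6 + 3)))*w = (-(1 + √(6 + 3)/4))*(2 - I*√51/6) = (-(1 + √9/4))*(2 - I*√51/6) = (-(1 + (¼)*3))*(2 - I*√51/6) = (-(1 + ¾))*(2 - I*√51/6) = (-1*7/4)*(2 - I*√51/6) = -7*(2 - I*√51/6)/4 = -7/2 + 7*I*√51/24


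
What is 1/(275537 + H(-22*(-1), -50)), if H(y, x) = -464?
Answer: 1/275073 ≈ 3.6354e-6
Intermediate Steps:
1/(275537 + H(-22*(-1), -50)) = 1/(275537 - 464) = 1/275073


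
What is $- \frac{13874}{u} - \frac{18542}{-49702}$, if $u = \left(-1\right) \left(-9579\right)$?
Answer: $- \frac{255975865}{238047729} \approx -1.0753$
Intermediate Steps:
$u = 9579$
$- \frac{13874}{u} - \frac{18542}{-49702} = - \frac{13874}{9579} - \frac{18542}{-49702} = \left(-13874\right) \frac{1}{9579} - - \frac{9271}{24851} = - \frac{13874}{9579} + \frac{9271}{24851} = - \frac{255975865}{238047729}$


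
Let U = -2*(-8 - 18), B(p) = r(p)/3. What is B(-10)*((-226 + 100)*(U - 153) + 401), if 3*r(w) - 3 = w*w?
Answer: 1352081/9 ≈ 1.5023e+5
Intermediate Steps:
r(w) = 1 + w²/3 (r(w) = 1 + (w*w)/3 = 1 + w²/3)
B(p) = ⅓ + p²/9 (B(p) = (1 + p²/3)/3 = (1 + p²/3)*(⅓) = ⅓ + p²/9)
U = 52 (U = -2*(-26) = 52)
B(-10)*((-226 + 100)*(U - 153) + 401) = (⅓ + (⅑)*(-10)²)*((-226 + 100)*(52 - 153) + 401) = (⅓ + (⅑)*100)*(-126*(-101) + 401) = (⅓ + 100/9)*(12726 + 401) = (103/9)*13127 = 1352081/9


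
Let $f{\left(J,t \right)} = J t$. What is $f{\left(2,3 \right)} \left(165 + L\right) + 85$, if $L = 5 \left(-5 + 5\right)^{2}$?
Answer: $1075$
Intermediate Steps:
$L = 0$ ($L = 5 \cdot 0^{2} = 5 \cdot 0 = 0$)
$f{\left(2,3 \right)} \left(165 + L\right) + 85 = 2 \cdot 3 \left(165 + 0\right) + 85 = 6 \cdot 165 + 85 = 990 + 85 = 1075$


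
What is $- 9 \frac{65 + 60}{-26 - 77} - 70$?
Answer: $- \frac{6085}{103} \approx -59.078$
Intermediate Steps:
$- 9 \frac{65 + 60}{-26 - 77} - 70 = - 9 \frac{125}{-103} - 70 = - 9 \cdot 125 \left(- \frac{1}{103}\right) - 70 = \left(-9\right) \left(- \frac{125}{103}\right) - 70 = \frac{1125}{103} - 70 = - \frac{6085}{103}$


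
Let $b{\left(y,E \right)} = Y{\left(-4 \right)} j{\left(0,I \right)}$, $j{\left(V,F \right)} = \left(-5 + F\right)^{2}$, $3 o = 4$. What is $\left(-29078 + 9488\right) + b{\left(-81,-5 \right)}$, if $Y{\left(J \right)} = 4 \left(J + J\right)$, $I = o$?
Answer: $- \frac{180182}{9} \approx -20020.0$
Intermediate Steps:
$o = \frac{4}{3}$ ($o = \frac{1}{3} \cdot 4 = \frac{4}{3} \approx 1.3333$)
$I = \frac{4}{3} \approx 1.3333$
$Y{\left(J \right)} = 8 J$ ($Y{\left(J \right)} = 4 \cdot 2 J = 8 J$)
$b{\left(y,E \right)} = - \frac{3872}{9}$ ($b{\left(y,E \right)} = 8 \left(-4\right) \left(-5 + \frac{4}{3}\right)^{2} = - 32 \left(- \frac{11}{3}\right)^{2} = \left(-32\right) \frac{121}{9} = - \frac{3872}{9}$)
$\left(-29078 + 9488\right) + b{\left(-81,-5 \right)} = \left(-29078 + 9488\right) - \frac{3872}{9} = -19590 - \frac{3872}{9} = - \frac{180182}{9}$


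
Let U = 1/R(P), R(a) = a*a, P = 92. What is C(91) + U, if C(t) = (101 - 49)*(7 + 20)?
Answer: 11883457/8464 ≈ 1404.0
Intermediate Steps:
R(a) = a²
C(t) = 1404 (C(t) = 52*27 = 1404)
U = 1/8464 (U = 1/(92²) = 1/8464 ≈ 0.00011815)
C(91) + U = 1404 + 1/8464 = 11883457/8464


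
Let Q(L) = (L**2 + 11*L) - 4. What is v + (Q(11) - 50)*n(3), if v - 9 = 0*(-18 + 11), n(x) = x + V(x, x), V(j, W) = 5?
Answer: 1513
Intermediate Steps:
n(x) = 5 + x (n(x) = x + 5 = 5 + x)
Q(L) = -4 + L**2 + 11*L
v = 9 (v = 9 + 0*(-18 + 11) = 9 + 0*(-7) = 9 + 0 = 9)
v + (Q(11) - 50)*n(3) = 9 + ((-4 + 11**2 + 11*11) - 50)*(5 + 3) = 9 + ((-4 + 121 + 121) - 50)*8 = 9 + (238 - 50)*8 = 9 + 188*8 = 9 + 1504 = 1513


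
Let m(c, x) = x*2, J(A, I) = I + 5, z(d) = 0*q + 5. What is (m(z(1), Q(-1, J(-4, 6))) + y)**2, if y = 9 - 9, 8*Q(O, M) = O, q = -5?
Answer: 1/16 ≈ 0.062500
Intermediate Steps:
z(d) = 5 (z(d) = 0*(-5) + 5 = 0 + 5 = 5)
J(A, I) = 5 + I
Q(O, M) = O/8
m(c, x) = 2*x
y = 0
(m(z(1), Q(-1, J(-4, 6))) + y)**2 = (2*((1/8)*(-1)) + 0)**2 = (2*(-1/8) + 0)**2 = (-1/4 + 0)**2 = (-1/4)**2 = 1/16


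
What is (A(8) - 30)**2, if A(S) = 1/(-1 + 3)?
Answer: 3481/4 ≈ 870.25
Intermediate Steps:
A(S) = 1/2
(A(8) - 30)**2 = (1/2 - 30)**2 = (-59/2)**2 = 3481/4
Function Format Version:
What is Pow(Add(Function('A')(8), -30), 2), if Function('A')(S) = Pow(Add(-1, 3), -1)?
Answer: Rational(3481, 4) ≈ 870.25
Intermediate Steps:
Function('A')(S) = Rational(1, 2) (Function('A')(S) = Pow(2, -1) = Rational(1, 2))
Pow(Add(Function('A')(8), -30), 2) = Pow(Add(Rational(1, 2), -30), 2) = Pow(Rational(-59, 2), 2) = Rational(3481, 4)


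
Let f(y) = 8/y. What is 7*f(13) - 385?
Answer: -4949/13 ≈ -380.69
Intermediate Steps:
7*f(13) - 385 = 7*(8/13) - 385 = 56/13 - 385 = -4949/13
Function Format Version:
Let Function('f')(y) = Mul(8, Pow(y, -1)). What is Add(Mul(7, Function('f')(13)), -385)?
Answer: Rational(-4949, 13) ≈ -380.69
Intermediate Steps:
Add(Mul(7, Function('f')(13)), -385) = Add(Mul(7, Mul(8, Pow(13, -1))), -385) = Add(Mul(7, Mul(8, Rational(1, 13))), -385) = Add(Mul(7, Rational(8, 13)), -385) = Add(Rational(56, 13), -385) = Rational(-4949, 13)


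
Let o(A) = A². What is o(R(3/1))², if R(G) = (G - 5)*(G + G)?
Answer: 20736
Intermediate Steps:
R(G) = 2*G*(-5 + G) (R(G) = (-5 + G)*(2*G) = 2*G*(-5 + G))
o(R(3/1))² = ((2*(3/1)*(-5 + 3/1))²)² = ((2*(3*1)*(-5 + 3*1))²)² = ((2*3*(-5 + 3))²)² = ((2*3*(-2))²)² = ((-12)²)² = 144² = 20736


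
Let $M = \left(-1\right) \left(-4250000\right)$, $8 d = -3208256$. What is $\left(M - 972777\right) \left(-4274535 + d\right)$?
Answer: $-15322875710441$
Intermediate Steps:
$d = -401032$ ($d = \frac{1}{8} \left(-3208256\right) = -401032$)
$M = 4250000$
$\left(M - 972777\right) \left(-4274535 + d\right) = \left(4250000 - 972777\right) \left(-4274535 - 401032\right) = 3277223 \left(-4675567\right) = -15322875710441$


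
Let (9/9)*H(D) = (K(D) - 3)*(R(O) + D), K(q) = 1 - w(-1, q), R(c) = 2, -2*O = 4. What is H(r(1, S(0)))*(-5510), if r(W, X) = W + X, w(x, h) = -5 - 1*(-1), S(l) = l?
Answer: -33060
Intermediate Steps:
O = -2 (O = -½*4 = -2)
w(x, h) = -4 (w(x, h) = -5 + 1 = -4)
K(q) = 5 (K(q) = 1 - 1*(-4) = 1 + 4 = 5)
H(D) = 4 + 2*D (H(D) = (5 - 3)*(2 + D) = 2*(2 + D) = 4 + 2*D)
H(r(1, S(0)))*(-5510) = (4 + 2*(1 + 0))*(-5510) = (4 + 2*1)*(-5510) = (4 + 2)*(-5510) = 6*(-5510) = -33060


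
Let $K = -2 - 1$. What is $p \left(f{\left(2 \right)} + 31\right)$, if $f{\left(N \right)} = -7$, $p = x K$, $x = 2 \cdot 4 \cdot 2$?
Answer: $-1152$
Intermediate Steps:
$K = -3$
$x = 16$ ($x = 8 \cdot 2 = 16$)
$p = -48$ ($p = 16 \left(-3\right) = -48$)
$p \left(f{\left(2 \right)} + 31\right) = - 48 \left(-7 + 31\right) = \left(-48\right) 24 = -1152$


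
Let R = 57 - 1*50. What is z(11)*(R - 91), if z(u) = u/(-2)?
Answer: 462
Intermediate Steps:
z(u) = -u/2 (z(u) = u*(-1/2) = -u/2)
R = 7 (R = 57 - 50 = 7)
z(11)*(R - 91) = (-1/2*11)*(7 - 91) = -11/2*(-84) = 462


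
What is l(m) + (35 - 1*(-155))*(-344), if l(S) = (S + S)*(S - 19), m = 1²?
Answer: -65396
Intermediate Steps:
m = 1
l(S) = 2*S*(-19 + S) (l(S) = (2*S)*(-19 + S) = 2*S*(-19 + S))
l(m) + (35 - 1*(-155))*(-344) = 2*1*(-19 + 1) + (35 - 1*(-155))*(-344) = 2*1*(-18) + (35 + 155)*(-344) = -36 + 190*(-344) = -36 - 65360 = -65396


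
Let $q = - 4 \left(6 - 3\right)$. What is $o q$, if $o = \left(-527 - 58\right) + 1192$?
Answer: $-7284$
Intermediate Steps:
$q = -12$ ($q = \left(-4\right) 3 = -12$)
$o = 607$ ($o = -585 + 1192 = 607$)
$o q = 607 \left(-12\right) = -7284$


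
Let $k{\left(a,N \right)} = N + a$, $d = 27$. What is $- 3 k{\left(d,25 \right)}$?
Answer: $-156$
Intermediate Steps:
$- 3 k{\left(d,25 \right)} = - 3 \left(25 + 27\right) = \left(-3\right) 52 = -156$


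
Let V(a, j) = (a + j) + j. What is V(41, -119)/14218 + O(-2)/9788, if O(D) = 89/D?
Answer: -2560937/139165784 ≈ -0.018402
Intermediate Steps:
V(a, j) = a + 2*j
V(41, -119)/14218 + O(-2)/9788 = (41 + 2*(-119))/14218 + (89/(-2))/9788 = (41 - 238)*(1/14218) + (89*(-½))*(1/9788) = -197*1/14218 - 89/2*1/9788 = -197/14218 - 89/19576 = -2560937/139165784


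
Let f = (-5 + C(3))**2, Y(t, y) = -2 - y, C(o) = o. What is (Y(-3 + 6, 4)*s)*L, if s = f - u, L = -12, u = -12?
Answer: 1152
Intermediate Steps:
f = 4 (f = (-5 + 3)**2 = (-2)**2 = 4)
s = 16 (s = 4 - 1*(-12) = 4 + 12 = 16)
(Y(-3 + 6, 4)*s)*L = ((-2 - 1*4)*16)*(-12) = ((-2 - 4)*16)*(-12) = -6*16*(-12) = -96*(-12) = 1152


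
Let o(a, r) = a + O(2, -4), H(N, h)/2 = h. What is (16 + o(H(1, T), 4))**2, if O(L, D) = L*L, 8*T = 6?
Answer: 1849/4 ≈ 462.25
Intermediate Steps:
T = 3/4 (T = (1/8)*6 = 3/4 ≈ 0.75000)
O(L, D) = L**2
H(N, h) = 2*h
o(a, r) = 4 + a (o(a, r) = a + 2**2 = a + 4 = 4 + a)
(16 + o(H(1, T), 4))**2 = (16 + (4 + 2*(3/4)))**2 = (16 + (4 + 3/2))**2 = (16 + 11/2)**2 = (43/2)**2 = 1849/4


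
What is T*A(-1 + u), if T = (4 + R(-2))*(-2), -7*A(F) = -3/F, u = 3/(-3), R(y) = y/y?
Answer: 15/7 ≈ 2.1429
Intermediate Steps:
R(y) = 1
u = -1 (u = 3*(-⅓) = -1)
A(F) = 3/(7*F) (A(F) = -(-3)/(7*F) = 3/(7*F))
T = -10 (T = (4 + 1)*(-2) = 5*(-2) = -10)
T*A(-1 + u) = -30/(7*(-1 - 1)) = -30/(7*(-2)) = -30*(-1)/(7*2) = -10*(-3/14) = 15/7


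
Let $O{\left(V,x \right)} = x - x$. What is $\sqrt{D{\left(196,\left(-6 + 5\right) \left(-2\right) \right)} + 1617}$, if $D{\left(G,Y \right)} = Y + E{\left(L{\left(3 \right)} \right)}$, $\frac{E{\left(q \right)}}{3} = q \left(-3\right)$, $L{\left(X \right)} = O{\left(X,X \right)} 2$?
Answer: $\sqrt{1619} \approx 40.237$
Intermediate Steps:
$O{\left(V,x \right)} = 0$
$L{\left(X \right)} = 0$ ($L{\left(X \right)} = 0 \cdot 2 = 0$)
$E{\left(q \right)} = - 9 q$ ($E{\left(q \right)} = 3 q \left(-3\right) = 3 \left(- 3 q\right) = - 9 q$)
$D{\left(G,Y \right)} = Y$ ($D{\left(G,Y \right)} = Y - 0 = Y + 0 = Y$)
$\sqrt{D{\left(196,\left(-6 + 5\right) \left(-2\right) \right)} + 1617} = \sqrt{\left(-6 + 5\right) \left(-2\right) + 1617} = \sqrt{\left(-1\right) \left(-2\right) + 1617} = \sqrt{2 + 1617} = \sqrt{1619}$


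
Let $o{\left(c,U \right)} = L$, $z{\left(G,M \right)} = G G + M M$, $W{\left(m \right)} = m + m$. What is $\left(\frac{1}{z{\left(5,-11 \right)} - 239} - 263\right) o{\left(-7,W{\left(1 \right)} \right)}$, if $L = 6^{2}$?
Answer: $- \frac{293520}{31} \approx -9468.4$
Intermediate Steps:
$W{\left(m \right)} = 2 m$
$z{\left(G,M \right)} = G^{2} + M^{2}$
$L = 36$
$o{\left(c,U \right)} = 36$
$\left(\frac{1}{z{\left(5,-11 \right)} - 239} - 263\right) o{\left(-7,W{\left(1 \right)} \right)} = \left(\frac{1}{\left(5^{2} + \left(-11\right)^{2}\right) - 239} - 263\right) 36 = \left(\frac{1}{\left(25 + 121\right) - 239} - 263\right) 36 = \left(\frac{1}{146 - 239} - 263\right) 36 = \left(\frac{1}{-93} - 263\right) 36 = \left(- \frac{1}{93} - 263\right) 36 = \left(- \frac{24460}{93}\right) 36 = - \frac{293520}{31}$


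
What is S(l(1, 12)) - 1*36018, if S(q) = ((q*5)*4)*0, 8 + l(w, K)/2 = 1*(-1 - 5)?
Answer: -36018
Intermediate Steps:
l(w, K) = -28 (l(w, K) = -16 + 2*(1*(-1 - 5)) = -16 + 2*(1*(-6)) = -16 + 2*(-6) = -16 - 12 = -28)
S(q) = 0 (S(q) = ((5*q)*4)*0 = (20*q)*0 = 0)
S(l(1, 12)) - 1*36018 = 0 - 1*36018 = 0 - 36018 = -36018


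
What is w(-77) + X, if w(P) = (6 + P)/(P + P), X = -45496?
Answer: -7006313/154 ≈ -45496.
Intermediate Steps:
w(P) = (6 + P)/(2*P) (w(P) = (6 + P)/((2*P)) = (6 + P)*(1/(2*P)) = (6 + P)/(2*P))
w(-77) + X = (1/2)*(6 - 77)/(-77) - 45496 = (1/2)*(-1/77)*(-71) - 45496 = 71/154 - 45496 = -7006313/154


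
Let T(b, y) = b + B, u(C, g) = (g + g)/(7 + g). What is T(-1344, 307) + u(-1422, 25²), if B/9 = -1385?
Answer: -4363019/316 ≈ -13807.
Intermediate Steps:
B = -12465 (B = 9*(-1385) = -12465)
u(C, g) = 2*g/(7 + g) (u(C, g) = (2*g)/(7 + g) = 2*g/(7 + g))
T(b, y) = -12465 + b (T(b, y) = b - 12465 = -12465 + b)
T(-1344, 307) + u(-1422, 25²) = (-12465 - 1344) + 2*25²/(7 + 25²) = -13809 + 2*625/(7 + 625) = -13809 + 2*625/632 = -13809 + 2*625*(1/632) = -13809 + 625/316 = -4363019/316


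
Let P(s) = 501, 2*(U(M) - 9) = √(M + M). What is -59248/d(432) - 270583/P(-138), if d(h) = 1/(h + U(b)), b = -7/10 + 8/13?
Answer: -13090582951/501 - 29624*I*√715/65 ≈ -2.6129e+7 - 12187.0*I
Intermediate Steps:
b = -11/130 (b = -7*⅒ + 8*(1/13) = -7/10 + 8/13 = -11/130 ≈ -0.084615)
U(M) = 9 + √2*√M/2 (U(M) = 9 + √(M + M)/2 = 9 + √(2*M)/2 = 9 + (√2*√M)/2 = 9 + √2*√M/2)
d(h) = 1/(9 + h + I*√715/130) (d(h) = 1/(h + (9 + √2*√(-11/130)/2)) = 1/(h + (9 + √2*(I*√1430/130)/2)) = 1/(h + (9 + I*√715/130)) = 1/(9 + h + I*√715/130))
-59248/d(432) - 270583/P(-138) = -(26128368 + 29624*I*√715/65) - 270583/501 = -59248*(441 + I*√715/130) - 270583/501 = (-26128368 - 29624*I*√715/65) - 270583/501 = -13090582951/501 - 29624*I*√715/65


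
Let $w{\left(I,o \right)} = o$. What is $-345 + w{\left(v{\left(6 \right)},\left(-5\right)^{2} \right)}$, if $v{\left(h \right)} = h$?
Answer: $-320$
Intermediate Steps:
$-345 + w{\left(v{\left(6 \right)},\left(-5\right)^{2} \right)} = -345 + \left(-5\right)^{2} = -345 + 25 = -320$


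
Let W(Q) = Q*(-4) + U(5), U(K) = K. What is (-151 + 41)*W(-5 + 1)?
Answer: -2310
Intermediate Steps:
W(Q) = 5 - 4*Q (W(Q) = Q*(-4) + 5 = -4*Q + 5 = 5 - 4*Q)
(-151 + 41)*W(-5 + 1) = (-151 + 41)*(5 - 4*(-5 + 1)) = -110*(5 - 4*(-4)) = -110*(5 + 16) = -110*21 = -2310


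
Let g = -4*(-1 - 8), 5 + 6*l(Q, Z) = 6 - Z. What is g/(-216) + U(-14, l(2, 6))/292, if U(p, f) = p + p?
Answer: -115/438 ≈ -0.26256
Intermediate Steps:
l(Q, Z) = ⅙ - Z/6 (l(Q, Z) = -⅚ + (6 - Z)/6 = -⅚ + (1 - Z/6) = ⅙ - Z/6)
g = 36 (g = -4*(-9) = 36)
U(p, f) = 2*p
g/(-216) + U(-14, l(2, 6))/292 = 36/(-216) + (2*(-14))/292 = 36*(-1/216) - 28*1/292 = -⅙ - 7/73 = -115/438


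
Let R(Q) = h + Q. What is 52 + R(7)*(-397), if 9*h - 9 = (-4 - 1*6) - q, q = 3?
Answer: -22955/9 ≈ -2550.6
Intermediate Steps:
h = -4/9 (h = 1 + ((-4 - 1*6) - 1*3)/9 = 1 + ((-4 - 6) - 3)/9 = 1 + (-10 - 3)/9 = 1 + (1/9)*(-13) = 1 - 13/9 = -4/9 ≈ -0.44444)
R(Q) = -4/9 + Q
52 + R(7)*(-397) = 52 + (-4/9 + 7)*(-397) = 52 + (59/9)*(-397) = 52 - 23423/9 = -22955/9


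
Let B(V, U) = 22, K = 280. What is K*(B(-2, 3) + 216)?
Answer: 66640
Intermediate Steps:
K*(B(-2, 3) + 216) = 280*(22 + 216) = 280*238 = 66640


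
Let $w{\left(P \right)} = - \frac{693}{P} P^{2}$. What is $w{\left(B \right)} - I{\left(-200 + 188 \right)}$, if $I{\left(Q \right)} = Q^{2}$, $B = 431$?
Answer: $-298827$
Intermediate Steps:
$w{\left(P \right)} = - 693 P$
$w{\left(B \right)} - I{\left(-200 + 188 \right)} = \left(-693\right) 431 - \left(-200 + 188\right)^{2} = -298683 - \left(-12\right)^{2} = -298683 - 144 = -298827$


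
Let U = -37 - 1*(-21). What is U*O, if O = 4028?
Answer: -64448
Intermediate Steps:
U = -16 (U = -37 + 21 = -16)
U*O = -16*4028 = -64448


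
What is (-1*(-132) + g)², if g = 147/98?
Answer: 71289/4 ≈ 17822.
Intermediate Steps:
g = 3/2 (g = 147*(1/98) = 3/2 ≈ 1.5000)
(-1*(-132) + g)² = (-1*(-132) + 3/2)² = (132 + 3/2)² = (267/2)² = 71289/4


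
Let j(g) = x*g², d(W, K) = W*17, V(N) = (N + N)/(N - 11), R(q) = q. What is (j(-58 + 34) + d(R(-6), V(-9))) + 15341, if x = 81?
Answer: 61895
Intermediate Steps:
V(N) = 2*N/(-11 + N) (V(N) = (2*N)/(-11 + N) = 2*N/(-11 + N))
d(W, K) = 17*W
j(g) = 81*g²
(j(-58 + 34) + d(R(-6), V(-9))) + 15341 = (81*(-58 + 34)² + 17*(-6)) + 15341 = (81*(-24)² - 102) + 15341 = (81*576 - 102) + 15341 = (46656 - 102) + 15341 = 46554 + 15341 = 61895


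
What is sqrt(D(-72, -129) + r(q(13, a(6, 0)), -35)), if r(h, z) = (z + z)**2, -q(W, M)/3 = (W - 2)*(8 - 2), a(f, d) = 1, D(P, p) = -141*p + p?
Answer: 4*sqrt(1435) ≈ 151.53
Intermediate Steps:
D(P, p) = -140*p
q(W, M) = 36 - 18*W (q(W, M) = -3*(W - 2)*(8 - 2) = -3*(-2 + W)*6 = -3*(-12 + 6*W) = 36 - 18*W)
r(h, z) = 4*z**2 (r(h, z) = (2*z)**2 = 4*z**2)
sqrt(D(-72, -129) + r(q(13, a(6, 0)), -35)) = sqrt(-140*(-129) + 4*(-35)**2) = sqrt(18060 + 4*1225) = sqrt(18060 + 4900) = sqrt(22960) = 4*sqrt(1435)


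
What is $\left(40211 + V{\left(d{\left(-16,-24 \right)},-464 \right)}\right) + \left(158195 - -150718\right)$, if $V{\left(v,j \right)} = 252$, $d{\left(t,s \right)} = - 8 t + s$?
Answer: $349376$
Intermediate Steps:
$d{\left(t,s \right)} = s - 8 t$
$\left(40211 + V{\left(d{\left(-16,-24 \right)},-464 \right)}\right) + \left(158195 - -150718\right) = \left(40211 + 252\right) + \left(158195 - -150718\right) = 40463 + \left(158195 + 150718\right) = 40463 + 308913 = 349376$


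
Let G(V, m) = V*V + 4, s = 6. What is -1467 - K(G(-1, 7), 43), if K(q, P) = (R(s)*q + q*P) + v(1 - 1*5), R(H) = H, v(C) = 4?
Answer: -1716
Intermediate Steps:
G(V, m) = 4 + V² (G(V, m) = V² + 4 = 4 + V²)
K(q, P) = 4 + 6*q + P*q (K(q, P) = (6*q + q*P) + 4 = (6*q + P*q) + 4 = 4 + 6*q + P*q)
-1467 - K(G(-1, 7), 43) = -1467 - (4 + 6*(4 + (-1)²) + 43*(4 + (-1)²)) = -1467 - (4 + 6*(4 + 1) + 43*(4 + 1)) = -1467 - (4 + 6*5 + 43*5) = -1467 - (4 + 30 + 215) = -1467 - 1*249 = -1467 - 249 = -1716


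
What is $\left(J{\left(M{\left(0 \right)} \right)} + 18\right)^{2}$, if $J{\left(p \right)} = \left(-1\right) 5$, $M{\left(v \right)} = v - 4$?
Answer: $169$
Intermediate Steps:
$M{\left(v \right)} = -4 + v$
$J{\left(p \right)} = -5$
$\left(J{\left(M{\left(0 \right)} \right)} + 18\right)^{2} = \left(-5 + 18\right)^{2} = 13^{2} = 169$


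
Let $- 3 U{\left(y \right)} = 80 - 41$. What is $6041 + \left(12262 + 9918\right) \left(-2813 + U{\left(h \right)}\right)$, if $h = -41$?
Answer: $-62674639$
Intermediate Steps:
$U{\left(y \right)} = -13$ ($U{\left(y \right)} = - \frac{80 - 41}{3} = \left(- \frac{1}{3}\right) 39 = -13$)
$6041 + \left(12262 + 9918\right) \left(-2813 + U{\left(h \right)}\right) = 6041 + \left(12262 + 9918\right) \left(-2813 - 13\right) = 6041 + 22180 \left(-2826\right) = 6041 - 62680680 = -62674639$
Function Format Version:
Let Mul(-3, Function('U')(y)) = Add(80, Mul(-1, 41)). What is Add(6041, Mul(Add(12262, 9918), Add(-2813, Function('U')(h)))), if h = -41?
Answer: -62674639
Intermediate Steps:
Function('U')(y) = -13 (Function('U')(y) = Mul(Rational(-1, 3), Add(80, Mul(-1, 41))) = Mul(Rational(-1, 3), Add(80, -41)) = Mul(Rational(-1, 3), 39) = -13)
Add(6041, Mul(Add(12262, 9918), Add(-2813, Function('U')(h)))) = Add(6041, Mul(Add(12262, 9918), Add(-2813, -13))) = Add(6041, Mul(22180, -2826)) = Add(6041, -62680680) = -62674639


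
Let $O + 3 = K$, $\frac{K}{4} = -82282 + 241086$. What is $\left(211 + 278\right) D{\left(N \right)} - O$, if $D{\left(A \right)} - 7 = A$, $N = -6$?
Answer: $-634724$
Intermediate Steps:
$D{\left(A \right)} = 7 + A$
$K = 635216$ ($K = 4 \left(-82282 + 241086\right) = 4 \cdot 158804 = 635216$)
$O = 635213$ ($O = -3 + 635216 = 635213$)
$\left(211 + 278\right) D{\left(N \right)} - O = \left(211 + 278\right) \left(7 - 6\right) - 635213 = 489 \cdot 1 - 635213 = 489 - 635213 = -634724$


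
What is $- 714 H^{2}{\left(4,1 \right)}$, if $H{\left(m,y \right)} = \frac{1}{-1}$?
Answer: $-714$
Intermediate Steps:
$H{\left(m,y \right)} = -1$
$- 714 H^{2}{\left(4,1 \right)} = - 714 \left(-1\right)^{2} = \left(-714\right) 1 = -714$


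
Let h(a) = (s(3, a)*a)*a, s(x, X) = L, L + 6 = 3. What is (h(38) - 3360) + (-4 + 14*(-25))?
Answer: -8046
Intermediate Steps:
L = -3 (L = -6 + 3 = -3)
s(x, X) = -3
h(a) = -3*a² (h(a) = (-3*a)*a = -3*a²)
(h(38) - 3360) + (-4 + 14*(-25)) = (-3*38² - 3360) + (-4 + 14*(-25)) = (-3*1444 - 3360) + (-4 - 350) = (-4332 - 3360) - 354 = -7692 - 354 = -8046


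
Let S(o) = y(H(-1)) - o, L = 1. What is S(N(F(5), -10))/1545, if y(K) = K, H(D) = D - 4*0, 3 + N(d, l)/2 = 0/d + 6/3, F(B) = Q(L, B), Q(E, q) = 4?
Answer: 1/1545 ≈ 0.00064725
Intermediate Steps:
F(B) = 4
N(d, l) = -2 (N(d, l) = -6 + 2*(0/d + 6/3) = -6 + 2*(0 + 6*(⅓)) = -6 + 2*(0 + 2) = -6 + 2*2 = -6 + 4 = -2)
H(D) = D (H(D) = D + 0 = D)
S(o) = -1 - o
S(N(F(5), -10))/1545 = (-1 - 1*(-2))/1545 = (-1 + 2)*(1/1545) = 1*(1/1545) = 1/1545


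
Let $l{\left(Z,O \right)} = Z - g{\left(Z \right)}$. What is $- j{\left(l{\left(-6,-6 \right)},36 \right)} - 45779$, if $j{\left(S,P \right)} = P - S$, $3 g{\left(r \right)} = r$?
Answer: $-45819$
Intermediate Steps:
$g{\left(r \right)} = \frac{r}{3}$
$l{\left(Z,O \right)} = \frac{2 Z}{3}$ ($l{\left(Z,O \right)} = Z - \frac{Z}{3} = \frac{2 Z}{3}$)
$- j{\left(l{\left(-6,-6 \right)},36 \right)} - 45779 = - (36 - \frac{2}{3} \left(-6\right)) - 45779 = - (36 - -4) - 45779 = - (36 + 4) - 45779 = \left(-1\right) 40 - 45779 = -40 - 45779 = -45819$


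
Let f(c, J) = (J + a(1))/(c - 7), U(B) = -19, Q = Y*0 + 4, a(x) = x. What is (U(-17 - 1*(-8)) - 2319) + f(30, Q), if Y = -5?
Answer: -53769/23 ≈ -2337.8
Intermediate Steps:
Q = 4 (Q = -5*0 + 4 = 0 + 4 = 4)
f(c, J) = (1 + J)/(-7 + c) (f(c, J) = (J + 1)/(c - 7) = (1 + J)/(-7 + c))
(U(-17 - 1*(-8)) - 2319) + f(30, Q) = (-19 - 2319) + (1 + 4)/(-7 + 30) = -2338 + 5/23 = -53769/23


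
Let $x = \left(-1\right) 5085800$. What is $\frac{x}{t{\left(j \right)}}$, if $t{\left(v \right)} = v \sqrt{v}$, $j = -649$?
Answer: $- \frac{86200 i \sqrt{649}}{7139} \approx - 307.6 i$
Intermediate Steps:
$t{\left(v \right)} = v^{\frac{3}{2}}$
$x = -5085800$
$\frac{x}{t{\left(j \right)}} = - \frac{5085800}{\left(-649\right)^{\frac{3}{2}}} = - \frac{5085800}{\left(-649\right) i \sqrt{649}} = - 5085800 \frac{i \sqrt{649}}{421201} = - \frac{86200 i \sqrt{649}}{7139}$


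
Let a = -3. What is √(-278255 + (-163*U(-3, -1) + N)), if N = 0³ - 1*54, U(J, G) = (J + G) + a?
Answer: 4*I*√17323 ≈ 526.47*I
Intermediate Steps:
U(J, G) = -3 + G + J (U(J, G) = (J + G) - 3 = (G + J) - 3 = -3 + G + J)
N = -54 (N = 0 - 54 = -54)
√(-278255 + (-163*U(-3, -1) + N)) = √(-278255 + (-163*(-3 - 1 - 3) - 54)) = √(-278255 + (-163*(-7) - 54)) = √(-278255 + (1141 - 54)) = √(-278255 + 1087) = √(-277168) = 4*I*√17323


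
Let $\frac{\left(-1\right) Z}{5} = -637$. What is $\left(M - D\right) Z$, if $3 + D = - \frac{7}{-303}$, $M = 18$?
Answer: $\frac{20243860}{303} \approx 66811.0$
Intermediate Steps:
$Z = 3185$ ($Z = \left(-5\right) \left(-637\right) = 3185$)
$D = - \frac{902}{303}$ ($D = -3 - \frac{7}{-303} = -3 - - \frac{7}{303} = -3 + \frac{7}{303} = - \frac{902}{303} \approx -2.9769$)
$\left(M - D\right) Z = \left(18 - - \frac{902}{303}\right) 3185 = \left(18 + \frac{902}{303}\right) 3185 = \frac{6356}{303} \cdot 3185 = \frac{20243860}{303}$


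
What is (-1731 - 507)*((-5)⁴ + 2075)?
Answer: -6042600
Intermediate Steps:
(-1731 - 507)*((-5)⁴ + 2075) = -2238*(625 + 2075) = -2238*2700 = -6042600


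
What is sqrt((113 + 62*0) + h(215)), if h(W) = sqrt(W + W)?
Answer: sqrt(113 + sqrt(430)) ≈ 11.564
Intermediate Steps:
h(W) = sqrt(2)*sqrt(W) (h(W) = sqrt(2*W) = sqrt(2)*sqrt(W))
sqrt((113 + 62*0) + h(215)) = sqrt((113 + 62*0) + sqrt(2)*sqrt(215)) = sqrt((113 + 0) + sqrt(430)) = sqrt(113 + sqrt(430))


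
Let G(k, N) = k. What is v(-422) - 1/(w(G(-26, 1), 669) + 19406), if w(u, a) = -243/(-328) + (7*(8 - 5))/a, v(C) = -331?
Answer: -469850915263/1419488949 ≈ -331.00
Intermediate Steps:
w(u, a) = 243/328 + 21/a (w(u, a) = -243*(-1/328) + (7*3)/a = 243/328 + 21/a)
v(-422) - 1/(w(G(-26, 1), 669) + 19406) = -331 - 1/((243/328 + 21/669) + 19406) = -331 - 1/((243/328 + 21*(1/669)) + 19406) = -331 - 1/((243/328 + 7/223) + 19406) = -331 - 1/(56485/73144 + 19406) = -331 - 1/1419488949/73144 = -331 - 1*73144/1419488949 = -331 - 73144/1419488949 = -469850915263/1419488949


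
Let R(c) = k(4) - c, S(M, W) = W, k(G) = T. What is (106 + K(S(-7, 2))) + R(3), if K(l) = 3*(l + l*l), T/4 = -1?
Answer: 117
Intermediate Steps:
T = -4 (T = 4*(-1) = -4)
k(G) = -4
R(c) = -4 - c
K(l) = 3*l + 3*l**2 (K(l) = 3*(l + l**2) = 3*l + 3*l**2)
(106 + K(S(-7, 2))) + R(3) = (106 + 3*2*(1 + 2)) + (-4 - 1*3) = (106 + 3*2*3) + (-4 - 3) = (106 + 18) - 7 = 124 - 7 = 117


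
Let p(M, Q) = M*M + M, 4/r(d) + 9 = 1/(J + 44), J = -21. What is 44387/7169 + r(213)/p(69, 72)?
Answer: 480038236/77532735 ≈ 6.1914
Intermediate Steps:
r(d) = -46/103 (r(d) = 4/(-9 + 1/(-21 + 44)) = 4/(-9 + 1/23) = 4/(-206/23) = 4*(-23/206) = -46/103)
p(M, Q) = M + M**2 (p(M, Q) = M**2 + M = M + M**2)
44387/7169 + r(213)/p(69, 72) = 44387/7169 - 46*1/(69*(1 + 69))/103 = 44387*(1/7169) - 46/(103*(69*70)) = 44387/7169 - 46/103/4830 = 44387/7169 - 46/103*1/4830 = 44387/7169 - 1/10815 = 480038236/77532735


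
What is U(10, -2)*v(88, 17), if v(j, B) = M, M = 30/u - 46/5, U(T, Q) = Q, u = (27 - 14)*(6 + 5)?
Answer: 12856/715 ≈ 17.980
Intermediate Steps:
u = 143 (u = 13*11 = 143)
M = -6428/715 (M = 30/143 - 46/5 = -6428/715 ≈ -8.9902)
v(j, B) = -6428/715
U(10, -2)*v(88, 17) = -2*(-6428/715) = 12856/715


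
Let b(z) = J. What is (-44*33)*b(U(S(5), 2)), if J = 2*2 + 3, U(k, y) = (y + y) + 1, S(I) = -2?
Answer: -10164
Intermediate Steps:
U(k, y) = 1 + 2*y (U(k, y) = 2*y + 1 = 1 + 2*y)
J = 7 (J = 4 + 3 = 7)
b(z) = 7
(-44*33)*b(U(S(5), 2)) = -44*33*7 = -1452*7 = -10164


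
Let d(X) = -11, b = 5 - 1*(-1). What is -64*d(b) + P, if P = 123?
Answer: 827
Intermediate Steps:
b = 6 (b = 5 + 1 = 6)
-64*d(b) + P = -64*(-11) + 123 = 704 + 123 = 827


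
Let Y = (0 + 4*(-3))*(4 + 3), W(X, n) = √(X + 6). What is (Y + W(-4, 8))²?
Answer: (84 - √2)² ≈ 6820.4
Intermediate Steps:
W(X, n) = √(6 + X)
Y = -84 (Y = (0 - 12)*7 = -12*7 = -84)
(Y + W(-4, 8))² = (-84 + √(6 - 4))² = (-84 + √2)²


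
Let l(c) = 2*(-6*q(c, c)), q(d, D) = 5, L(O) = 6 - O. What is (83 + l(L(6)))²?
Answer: 529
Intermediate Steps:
l(c) = -60 (l(c) = 2*(-6*5) = 2*(-30) = -60)
(83 + l(L(6)))² = (83 - 60)² = 23² = 529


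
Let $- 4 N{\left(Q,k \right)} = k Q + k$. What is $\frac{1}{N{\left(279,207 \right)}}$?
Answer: $- \frac{1}{14490} \approx -6.9013 \cdot 10^{-5}$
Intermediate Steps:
$N{\left(Q,k \right)} = - \frac{k}{4} - \frac{Q k}{4}$ ($N{\left(Q,k \right)} = - \frac{k Q + k}{4} = - \frac{Q k + k}{4} = - \frac{k + Q k}{4} = - \frac{k}{4} - \frac{Q k}{4}$)
$\frac{1}{N{\left(279,207 \right)}} = \frac{1}{\left(- \frac{1}{4}\right) 207 \left(1 + 279\right)} = \frac{1}{\left(- \frac{1}{4}\right) 207 \cdot 280} = \frac{1}{-14490} = - \frac{1}{14490}$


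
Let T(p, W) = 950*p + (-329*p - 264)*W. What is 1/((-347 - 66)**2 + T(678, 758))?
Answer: -1/168466439 ≈ -5.9359e-9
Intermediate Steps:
T(p, W) = 950*p + W*(-264 - 329*p) (T(p, W) = 950*p + (-264 - 329*p)*W = 950*p + W*(-264 - 329*p))
1/((-347 - 66)**2 + T(678, 758)) = 1/((-347 - 66)**2 + (-264*758 + 950*678 - 329*758*678)) = 1/((-413)**2 + (-200112 + 644100 - 169080996)) = 1/(170569 - 168637008) = 1/(-168466439) = -1/168466439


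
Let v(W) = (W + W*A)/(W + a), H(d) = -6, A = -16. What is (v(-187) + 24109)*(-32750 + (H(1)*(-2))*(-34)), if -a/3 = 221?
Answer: -3996484003/5 ≈ -7.9930e+8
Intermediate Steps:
a = -663 (a = -3*221 = -663)
v(W) = -15*W/(-663 + W) (v(W) = (W + W*(-16))/(W - 663) = (W - 16*W)/(-663 + W) = (-15*W)/(-663 + W) = -15*W/(-663 + W))
(v(-187) + 24109)*(-32750 + (H(1)*(-2))*(-34)) = (-15*(-187)/(-663 - 187) + 24109)*(-32750 - 6*(-2)*(-34)) = (-15*(-187)/(-850) + 24109)*(-32750 + 12*(-34)) = (-15*(-187)*(-1/850) + 24109)*(-32750 - 408) = (-33/10 + 24109)*(-33158) = (241057/10)*(-33158) = -3996484003/5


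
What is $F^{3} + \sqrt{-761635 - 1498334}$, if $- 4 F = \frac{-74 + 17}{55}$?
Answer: $\frac{185193}{10648000} + i \sqrt{2259969} \approx 0.017392 + 1503.3 i$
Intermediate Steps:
$F = \frac{57}{220}$ ($F = - \frac{\left(-74 + 17\right) \frac{1}{55}}{4} = - \frac{\left(-57\right) \frac{1}{55}}{4} = \left(- \frac{1}{4}\right) \left(- \frac{57}{55}\right) = \frac{57}{220} \approx 0.25909$)
$F^{3} + \sqrt{-761635 - 1498334} = \left(\frac{57}{220}\right)^{3} + \sqrt{-761635 - 1498334} = \frac{185193}{10648000} + \sqrt{-2259969} = \frac{185193}{10648000} + i \sqrt{2259969}$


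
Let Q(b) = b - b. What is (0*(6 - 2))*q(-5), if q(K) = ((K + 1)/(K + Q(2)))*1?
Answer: 0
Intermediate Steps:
Q(b) = 0
q(K) = (1 + K)/K (q(K) = ((K + 1)/(K + 0))*1 = ((1 + K)/K)*1 = (1 + K)/K)
(0*(6 - 2))*q(-5) = (0*(6 - 2))*((1 - 5)/(-5)) = (0*4)*(-⅕*(-4)) = 0*(⅘) = 0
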